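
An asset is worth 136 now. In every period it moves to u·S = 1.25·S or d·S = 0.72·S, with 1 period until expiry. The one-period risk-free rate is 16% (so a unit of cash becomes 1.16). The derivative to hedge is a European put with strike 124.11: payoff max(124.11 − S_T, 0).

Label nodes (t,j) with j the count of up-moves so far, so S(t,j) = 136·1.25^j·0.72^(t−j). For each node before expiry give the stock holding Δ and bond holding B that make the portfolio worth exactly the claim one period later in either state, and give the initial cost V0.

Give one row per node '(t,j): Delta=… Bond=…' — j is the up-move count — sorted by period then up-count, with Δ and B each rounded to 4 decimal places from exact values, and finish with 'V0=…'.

(0,0): Delta=-0.3633 Bond=53.2490
V0=3.8339

Since d<R<u, set p* = (R−d)/(u−d) = 0.8302; price each node as the discounted p*-expectation of its children.
At expiry t=1: V(1,0)=26.1900, V(1,1)=0.0000
(0,0): S=136.0000. Δ = (V_up−V_dn)/(S_up−S_dn) = (0.0000−26.1900)/(170.0000−97.9200) = -0.3633. V = [p*·0.0000 + (1−p*)·26.1900]/1.16 = 3.8339. B = V − Δ·S = 53.2490.
The time-0 hedge costs 3.8339, which is the no-arbitrage price.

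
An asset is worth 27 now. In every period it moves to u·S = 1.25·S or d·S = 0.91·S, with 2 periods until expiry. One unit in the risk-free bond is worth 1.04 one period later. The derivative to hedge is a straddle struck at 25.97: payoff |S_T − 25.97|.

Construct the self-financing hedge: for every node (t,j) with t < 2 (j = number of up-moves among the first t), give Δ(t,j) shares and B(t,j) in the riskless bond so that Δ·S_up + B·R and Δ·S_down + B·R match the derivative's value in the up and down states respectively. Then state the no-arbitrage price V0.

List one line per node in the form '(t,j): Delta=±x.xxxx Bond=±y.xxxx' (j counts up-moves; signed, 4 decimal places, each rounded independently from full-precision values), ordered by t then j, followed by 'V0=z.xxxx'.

Since d<R<u, set p* = (R−d)/(u−d) = 0.3824; price each node as the discounted p*-expectation of its children.
At expiry t=2: V(2,0)=3.6113, V(2,1)=4.7425, V(2,2)=16.2175
(1,0): S=24.5700. Δ = (V_up−V_dn)/(S_up−S_dn) = (4.7425−3.6113)/(30.7125−22.3587) = 0.1354. V = [p*·4.7425 + (1−p*)·3.6113]/1.04 = 3.8883. B = V − Δ·S = 0.5612.
(1,1): S=33.7500. Δ = (V_up−V_dn)/(S_up−S_dn) = (16.2175−4.7425)/(42.1875−30.7125) = 1.0000. V = [p*·16.2175 + (1−p*)·4.7425]/1.04 = 8.7788. B = V − Δ·S = -24.9712.
(0,0): S=27.0000. Δ = (V_up−V_dn)/(S_up−S_dn) = (8.7788−3.8883)/(33.7500−24.5700) = 0.5327. V = [p*·8.7788 + (1−p*)·3.8883]/1.04 = 5.5367. B = V − Δ·S = -8.8473.
Self-financing check: at every node Δ·S+B equals the discounted successor values.

(0,0): Delta=0.5327 Bond=-8.8473
(1,0): Delta=0.1354 Bond=0.5612
(1,1): Delta=1.0000 Bond=-24.9712
V0=5.5367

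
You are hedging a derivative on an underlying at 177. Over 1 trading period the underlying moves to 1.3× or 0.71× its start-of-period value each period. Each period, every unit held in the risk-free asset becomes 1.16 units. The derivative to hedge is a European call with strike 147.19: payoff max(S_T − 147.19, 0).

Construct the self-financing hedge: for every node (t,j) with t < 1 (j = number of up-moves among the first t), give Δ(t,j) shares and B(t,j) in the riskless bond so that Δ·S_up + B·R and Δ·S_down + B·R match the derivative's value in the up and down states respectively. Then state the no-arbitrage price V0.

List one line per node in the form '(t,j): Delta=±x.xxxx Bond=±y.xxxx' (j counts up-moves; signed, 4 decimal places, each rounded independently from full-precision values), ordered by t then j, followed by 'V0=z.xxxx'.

(0,0): Delta=0.7939 Bond=-86.0113
V0=54.5142

Risk-neutral probability p* = (R−d)/(u−d) = (1.16−0.71)/(1.3−0.71) = 0.7627.
At expiry t=1: V(1,0)=0.0000, V(1,1)=82.9100
  t=0,j=0: stock 177.0000 → up 230.1000 (V=82.9100), down 125.6700 (V=0.0000). Price 54.5142; hedge Δ=0.7939, bond B=-86.0113.
Check: Δ(0,0)·S0 + B(0,0) = 54.5142 = V0.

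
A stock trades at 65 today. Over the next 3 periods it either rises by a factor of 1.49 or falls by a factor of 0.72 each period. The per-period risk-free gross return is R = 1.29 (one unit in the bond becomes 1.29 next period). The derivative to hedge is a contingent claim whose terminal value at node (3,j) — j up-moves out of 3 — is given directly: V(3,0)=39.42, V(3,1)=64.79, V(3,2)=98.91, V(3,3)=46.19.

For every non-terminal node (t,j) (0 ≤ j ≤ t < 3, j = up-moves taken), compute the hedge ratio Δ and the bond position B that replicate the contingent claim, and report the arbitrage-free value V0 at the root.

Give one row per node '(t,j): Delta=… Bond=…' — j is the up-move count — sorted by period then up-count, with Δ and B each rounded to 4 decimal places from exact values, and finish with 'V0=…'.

Under the risk-neutral measure, an up-move has probability p* = (R−d)/(u−d) = 0.7403 and values discount at R = 1.29.
At expiry t=3: V(3,0)=39.4200, V(3,1)=64.7900, V(3,2)=98.9100, V(3,3)=46.1900
  t=2,j=0: stock 33.6960 → up 50.2070 (V=64.7900), down 24.2611 (V=39.4200). Price 45.1166; hedge Δ=0.9778, bond B=12.1685.
  t=2,j=1: stock 69.7320 → up 103.9007 (V=98.9100), down 50.2070 (V=64.7900). Price 69.8044; hedge Δ=0.6355, bond B=25.4927.
  t=2,j=2: stock 144.3065 → up 215.0167 (V=46.1900), down 103.9007 (V=98.9100). Price 46.4213; hedge Δ=-0.4745, bond B=114.8889.
  t=1,j=0: stock 46.8000 → up 69.7320 (V=69.8044), down 33.6960 (V=45.1166). Price 49.1411; hedge Δ=0.6851, bond B=17.0790.
  t=1,j=1: stock 96.8500 → up 144.3065 (V=46.4213), down 69.7320 (V=69.8044). Price 40.6937; hedge Δ=-0.3136, bond B=71.0613.
  t=0,j=0: stock 65.0000 → up 96.8500 (V=40.6937), down 46.8000 (V=49.1411). Price 33.2464; hedge Δ=-0.1688, bond B=44.2170.
Self-financing check: at every node Δ·S+B equals the discounted successor values.

(0,0): Delta=-0.1688 Bond=44.2170
(1,0): Delta=0.6851 Bond=17.0790
(1,1): Delta=-0.3136 Bond=71.0613
(2,0): Delta=0.9778 Bond=12.1685
(2,1): Delta=0.6355 Bond=25.4927
(2,2): Delta=-0.4745 Bond=114.8889
V0=33.2464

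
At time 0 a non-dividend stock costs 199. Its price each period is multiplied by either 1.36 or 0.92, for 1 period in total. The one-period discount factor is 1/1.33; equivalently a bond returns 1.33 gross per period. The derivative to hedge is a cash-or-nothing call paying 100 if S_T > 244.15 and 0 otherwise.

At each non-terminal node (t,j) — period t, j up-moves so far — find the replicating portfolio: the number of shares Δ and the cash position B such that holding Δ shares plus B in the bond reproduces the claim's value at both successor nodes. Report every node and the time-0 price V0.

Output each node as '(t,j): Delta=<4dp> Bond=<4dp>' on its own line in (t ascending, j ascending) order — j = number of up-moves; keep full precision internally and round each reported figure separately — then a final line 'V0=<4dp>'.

No-arbitrage ⇒ martingale measure with p* = (R−d)/(u−d) = 0.9318.
Payoff layer (t=1): V(1,0)=0.0000, V(1,1)=100.0000
  t=0,j=0: stock 199.0000 → up 270.6400 (V=100.0000), down 183.0800 (V=0.0000). Price 70.0615; hedge Δ=1.1421, bond B=-157.2112.
Check: Δ(0,0)·S0 + B(0,0) = 70.0615 = V0.

(0,0): Delta=1.1421 Bond=-157.2112
V0=70.0615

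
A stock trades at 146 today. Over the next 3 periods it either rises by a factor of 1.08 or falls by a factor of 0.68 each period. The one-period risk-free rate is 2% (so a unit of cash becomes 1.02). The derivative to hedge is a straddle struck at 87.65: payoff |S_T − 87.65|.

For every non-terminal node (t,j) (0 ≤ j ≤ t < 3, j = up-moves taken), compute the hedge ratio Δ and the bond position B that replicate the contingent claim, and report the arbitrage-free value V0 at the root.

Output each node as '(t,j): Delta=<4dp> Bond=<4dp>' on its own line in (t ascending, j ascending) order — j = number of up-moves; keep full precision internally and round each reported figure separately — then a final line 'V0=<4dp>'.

(0,0): Delta=0.8563 Bond=-59.7531
(1,0): Delta=0.1814 Bond=6.0515
(1,1): Delta=0.9313 Bond=-72.7716
(2,0): Delta=-1.0000 Bond=85.9314
(2,1): Delta=0.3127 Bond=-7.9026
(2,2): Delta=1.0000 Bond=-85.9314
V0=65.2647

No-arbitrage ⇒ martingale measure with p* = (R−d)/(u−d) = 0.8500.
Terminal payoffs: V(3,0)=41.7429, V(3,1)=14.7388, V(3,2)=28.1502, V(3,3)=96.2680
Node (2,0) S=67.5104: V=(p*·14.7388+(1−p*)·41.7429)/1.02=18.4210; Δ=(14.7388−41.7429)/(72.9112−45.9071)=-1.0000; B=V−Δ·S=85.9314
Node (2,1) S=107.2224: V=(p*·28.1502+(1−p*)·14.7388)/1.02=25.6260; Δ=(28.1502−14.7388)/(115.8002−72.9112)=0.3127; B=V−Δ·S=-7.9026
Node (2,2) S=170.2944: V=(p*·96.2680+(1−p*)·28.1502)/1.02=84.3630; Δ=(96.2680−28.1502)/(183.9180−115.8002)=1.0000; B=V−Δ·S=-85.9314
Node (1,0) S=99.2800: V=(p*·25.6260+(1−p*)·18.4210)/1.02=24.0639; Δ=(25.6260−18.4210)/(107.2224−67.5104)=0.1814; B=V−Δ·S=6.0515
Node (1,1) S=157.6800: V=(p*·84.3630+(1−p*)·25.6260)/1.02=74.0710; Δ=(84.3630−25.6260)/(170.2944−107.2224)=0.9313; B=V−Δ·S=-72.7716
Node (0,0) S=146.0000: V=(p*·74.0710+(1−p*)·24.0639)/1.02=65.2647; Δ=(74.0710−24.0639)/(157.6800−99.2800)=0.8563; B=V−Δ·S=-59.7531
The time-0 hedge costs 65.2647, which is the no-arbitrage price.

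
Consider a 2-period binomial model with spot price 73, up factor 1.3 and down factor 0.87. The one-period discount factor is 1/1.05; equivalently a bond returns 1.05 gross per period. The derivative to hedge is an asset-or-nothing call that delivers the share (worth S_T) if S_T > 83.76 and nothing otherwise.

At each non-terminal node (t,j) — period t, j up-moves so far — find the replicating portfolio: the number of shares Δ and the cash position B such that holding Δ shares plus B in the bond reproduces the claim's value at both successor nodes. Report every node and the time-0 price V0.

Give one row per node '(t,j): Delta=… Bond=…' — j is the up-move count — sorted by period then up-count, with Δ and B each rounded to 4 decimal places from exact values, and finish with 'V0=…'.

No-arbitrage ⇒ martingale measure with p* = (R−d)/(u−d) = 0.4186.
Terminal values V(2,·): V(2,0)=0.0000, V(2,1)=0.0000, V(2,2)=123.3700
(1,0): S=63.5100. Δ = (V_up−V_dn)/(S_up−S_dn) = (0.0000−0.0000)/(82.5630−55.2537) = 0.0000. V = [p*·0.0000 + (1−p*)·0.0000]/1.05 = 0.0000. B = V − Δ·S = 0.0000.
(1,1): S=94.9000. Δ = (V_up−V_dn)/(S_up−S_dn) = (123.3700−0.0000)/(123.3700−82.5630) = 3.0233. V = [p*·123.3700 + (1−p*)·0.0000]/1.05 = 49.1841. B = V − Δ·S = -237.7229.
(0,0): S=73.0000. Δ = (V_up−V_dn)/(S_up−S_dn) = (49.1841−0.0000)/(94.9000−63.5100) = 1.5669. V = [p*·49.1841 + (1−p*)·0.0000]/1.05 = 19.6083. B = V − Δ·S = -94.7733.
Each (Δ,B) replicates both successor values, so the strategy is self-financing and V0 is arbitrage-free.

(0,0): Delta=1.5669 Bond=-94.7733
(1,0): Delta=0.0000 Bond=0.0000
(1,1): Delta=3.0233 Bond=-237.7229
V0=19.6083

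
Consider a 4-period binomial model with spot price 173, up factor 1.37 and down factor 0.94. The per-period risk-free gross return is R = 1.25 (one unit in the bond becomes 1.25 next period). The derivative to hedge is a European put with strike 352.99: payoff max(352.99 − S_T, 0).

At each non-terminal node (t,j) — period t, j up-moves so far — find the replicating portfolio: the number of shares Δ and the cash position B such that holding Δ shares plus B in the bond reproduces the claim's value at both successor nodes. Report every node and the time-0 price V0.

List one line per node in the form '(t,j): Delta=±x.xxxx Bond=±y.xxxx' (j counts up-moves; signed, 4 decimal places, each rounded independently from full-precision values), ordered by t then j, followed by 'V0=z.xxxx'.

(0,0): Delta=-0.3115 Bond=65.0204
(1,0): Delta=-0.6900 Bond=142.8239
(1,1): Delta=-0.2110 Bond=57.4504
(2,0): Delta=-1.0000 Bond=225.9136
(2,1): Delta=-0.6077 Bond=160.1877
(2,2): Delta=-0.1057 Bond=37.6034
(3,0): Delta=-1.0000 Bond=282.3920
(3,1): Delta=-1.0000 Bond=282.3920
(3,2): Delta=-0.5035 Bond=168.4318
(3,3): Delta=0.0000 Bond=0.0000
V0=11.1232

Under the risk-neutral measure, an up-move has probability p* = (R−d)/(u−d) = 0.7209 and values discount at R = 1.25.
Payoff layer (t=4): V(4,0)=217.9204, V(4,1)=156.1333, V(4,2)=66.0818, V(4,3)=0.0000, V(4,4)=0.0000
(3,0): S=143.6910. Δ = (V_up−V_dn)/(S_up−S_dn) = (156.1333−217.9204)/(196.8567−135.0696) = -1.0000. V = [p*·156.1333 + (1−p*)·217.9204]/1.25 = 138.7010. B = V − Δ·S = 282.3920.
(3,1): S=209.4220. Δ = (V_up−V_dn)/(S_up−S_dn) = (66.0818−156.1333)/(286.9082−196.8567) = -1.0000. V = [p*·66.0818 + (1−p*)·156.1333]/1.25 = 72.9700. B = V − Δ·S = 282.3920.
(3,2): S=305.2215. Δ = (V_up−V_dn)/(S_up−S_dn) = (0.0000−66.0818)/(418.1534−286.9082) = -0.5035. V = [p*·0.0000 + (1−p*)·66.0818]/1.25 = 14.7531. B = V − Δ·S = 168.4318.
(3,3): S=444.8441. Δ = (V_up−V_dn)/(S_up−S_dn) = (0.0000−0.0000)/(609.4364−418.1534) = 0.0000. V = [p*·0.0000 + (1−p*)·0.0000]/1.25 = 0.0000. B = V − Δ·S = 0.0000.
(2,0): S=152.8628. Δ = (V_up−V_dn)/(S_up−S_dn) = (72.9700−138.7010)/(209.4220−143.6910) = -1.0000. V = [p*·72.9700 + (1−p*)·138.7010]/1.25 = 73.0508. B = V − Δ·S = 225.9136.
(2,1): S=222.7894. Δ = (V_up−V_dn)/(S_up−S_dn) = (14.7531−72.9700)/(305.2215−209.4220) = -0.6077. V = [p*·14.7531 + (1−p*)·72.9700]/1.25 = 24.7998. B = V − Δ·S = 160.1877.
(2,2): S=324.7037. Δ = (V_up−V_dn)/(S_up−S_dn) = (0.0000−14.7531)/(444.8441−305.2215) = -0.1057. V = [p*·0.0000 + (1−p*)·14.7531]/1.25 = 3.2937. B = V − Δ·S = 37.6034.
(1,0): S=162.6200. Δ = (V_up−V_dn)/(S_up−S_dn) = (24.7998−73.0508)/(222.7894−152.8628) = -0.6900. V = [p*·24.7998 + (1−p*)·73.0508]/1.25 = 30.6121. B = V − Δ·S = 142.8239.
(1,1): S=237.0100. Δ = (V_up−V_dn)/(S_up−S_dn) = (3.2937−24.7998)/(324.7037−222.7894) = -0.2110. V = [p*·3.2937 + (1−p*)·24.7998]/1.25 = 7.4363. B = V − Δ·S = 57.4504.
(0,0): S=173.0000. Δ = (V_up−V_dn)/(S_up−S_dn) = (7.4363−30.6121)/(237.0100−162.6200) = -0.3115. V = [p*·7.4363 + (1−p*)·30.6121]/1.25 = 11.1232. B = V − Δ·S = 65.0204.
Self-financing check: at every node Δ·S+B equals the discounted successor values.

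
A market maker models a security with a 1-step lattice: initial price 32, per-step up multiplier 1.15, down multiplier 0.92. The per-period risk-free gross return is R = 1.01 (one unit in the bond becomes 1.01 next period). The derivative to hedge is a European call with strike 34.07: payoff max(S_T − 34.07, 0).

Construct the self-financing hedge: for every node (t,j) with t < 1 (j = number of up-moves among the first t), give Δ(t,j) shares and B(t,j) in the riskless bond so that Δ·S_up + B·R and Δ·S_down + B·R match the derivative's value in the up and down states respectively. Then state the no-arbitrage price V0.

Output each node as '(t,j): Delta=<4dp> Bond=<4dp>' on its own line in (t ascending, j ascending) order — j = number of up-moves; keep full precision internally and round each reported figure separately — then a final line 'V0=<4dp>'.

(0,0): Delta=0.3709 Bond=-10.8119
V0=1.0577

No-arbitrage ⇒ martingale measure with p* = (R−d)/(u−d) = 0.3913.
At expiry t=1: V(1,0)=0.0000, V(1,1)=2.7300
Node (0,0) S=32.0000: V=(p*·2.7300+(1−p*)·0.0000)/1.01=1.0577; Δ=(2.7300−0.0000)/(36.8000−29.4400)=0.3709; B=V−Δ·S=-10.8119
Each (Δ,B) replicates both successor values, so the strategy is self-financing and V0 is arbitrage-free.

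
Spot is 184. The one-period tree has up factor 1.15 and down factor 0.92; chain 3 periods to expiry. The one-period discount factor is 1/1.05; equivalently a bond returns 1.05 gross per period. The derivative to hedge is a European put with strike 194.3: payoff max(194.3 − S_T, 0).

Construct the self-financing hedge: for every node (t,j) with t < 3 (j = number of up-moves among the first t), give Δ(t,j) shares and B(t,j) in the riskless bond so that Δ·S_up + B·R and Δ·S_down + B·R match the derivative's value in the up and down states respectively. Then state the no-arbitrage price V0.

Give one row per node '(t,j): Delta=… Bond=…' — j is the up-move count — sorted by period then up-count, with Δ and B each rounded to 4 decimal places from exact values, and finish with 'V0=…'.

The replicating-portfolio and risk-neutral prices coincide; use p* = (1.05−0.92)/(1.15−0.92) = 0.5652 for the latter.
Terminal values V(3,·): V(3,0)=51.0214, V(3,1)=15.2018, V(3,2)=0.0000, V(3,3)=0.0000
Node (2,0) S=155.7376: V=(p*·15.2018+(1−p*)·51.0214)/1.05=29.3100; Δ=(15.2018−51.0214)/(179.0982−143.2786)=-1.0000; B=V−Δ·S=185.0476
Node (2,1) S=194.6720: V=(p*·0.0000+(1−p*)·15.2018)/1.05=6.2947; Δ=(0.0000−15.2018)/(223.8728−179.0982)=-0.3395; B=V−Δ·S=72.3893
Node (2,2) S=243.3400: V=(p*·0.0000+(1−p*)·0.0000)/1.05=0.0000; Δ=(0.0000−0.0000)/(279.8410−223.8728)=0.0000; B=V−Δ·S=0.0000
Node (1,0) S=169.2800: V=(p*·6.2947+(1−p*)·29.3100)/1.05=15.5251; Δ=(6.2947−29.3100)/(194.6720−155.7376)=-0.5911; B=V−Δ·S=115.5916
Node (1,1) S=211.6000: V=(p*·0.0000+(1−p*)·6.2947)/1.05=2.6065; Δ=(0.0000−6.2947)/(243.3400−194.6720)=-0.1293; B=V−Δ·S=29.9749
Node (0,0) S=184.0000: V=(p*·2.6065+(1−p*)·15.5251)/1.05=7.8317; Δ=(2.6065−15.5251)/(211.6000−169.2800)=-0.3053; B=V−Δ·S=63.9996
The time-0 hedge costs 7.8317, which is the no-arbitrage price.

(0,0): Delta=-0.3053 Bond=63.9996
(1,0): Delta=-0.5911 Bond=115.5916
(1,1): Delta=-0.1293 Bond=29.9749
(2,0): Delta=-1.0000 Bond=185.0476
(2,1): Delta=-0.3395 Bond=72.3893
(2,2): Delta=0.0000 Bond=0.0000
V0=7.8317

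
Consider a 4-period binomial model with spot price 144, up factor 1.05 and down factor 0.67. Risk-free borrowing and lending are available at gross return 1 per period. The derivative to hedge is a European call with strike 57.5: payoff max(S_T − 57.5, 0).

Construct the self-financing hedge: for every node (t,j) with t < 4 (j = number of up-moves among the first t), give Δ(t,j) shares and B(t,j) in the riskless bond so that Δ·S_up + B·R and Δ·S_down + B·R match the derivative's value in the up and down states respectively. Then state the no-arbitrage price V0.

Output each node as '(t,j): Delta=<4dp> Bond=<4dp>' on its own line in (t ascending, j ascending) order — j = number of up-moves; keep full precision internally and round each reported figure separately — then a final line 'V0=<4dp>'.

(0,0): Delta=0.9894 Bond=-55.8704
(1,0): Delta=0.9173 Bond=-48.9113
(1,1): Delta=0.9964 Bond=-56.9248
(2,0): Delta=0.4867 Bond=-21.0801
(2,1): Delta=0.9589 Bond=-53.1282
(2,2): Delta=1.0000 Bond=-57.5000
(3,0): Delta=0.0000 Bond=0.0000
(3,1): Delta=0.5338 Bond=-24.2740
(3,2): Delta=1.0000 Bond=-57.5000
(3,3): Delta=1.0000 Bond=-57.5000
V0=86.6037

No-arbitrage ⇒ martingale measure with p* = (R−d)/(u−d) = 0.8684.
Payoff layer (t=4): V(4,0)=0.0000, V(4,1)=0.0000, V(4,2)=13.7674, V(4,3)=54.1877, V(4,4)=117.5329
  t=3,j=0: stock 43.3099 → up 45.4754 (V=0.0000), down 29.0176 (V=0.0000). Price 0.0000; hedge Δ=0.0000, bond B=0.0000.
  t=3,j=1: stock 67.8737 → up 71.2674 (V=13.7674), down 45.4754 (V=0.0000). Price 11.9559; hedge Δ=0.5338, bond B=-24.2740.
  t=3,j=2: stock 106.3692 → up 111.6877 (V=54.1877), down 71.2674 (V=13.7674). Price 48.8692; hedge Δ=1.0000, bond B=-57.5000.
  t=3,j=3: stock 166.6980 → up 175.0329 (V=117.5329), down 111.6877 (V=54.1877). Price 109.1980; hedge Δ=1.0000, bond B=-57.5000.
  t=2,j=0: stock 64.6416 → up 67.8737 (V=11.9559), down 43.3099 (V=0.0000). Price 10.3827; hedge Δ=0.4867, bond B=-21.0801.
  t=2,j=1: stock 101.3040 → up 106.3692 (V=48.8692), down 67.8737 (V=11.9559). Price 44.0122; hedge Δ=0.9589, bond B=-53.1282.
  t=2,j=2: stock 158.7600 → up 166.6980 (V=109.1980), down 106.3692 (V=48.8692). Price 101.2600; hedge Δ=1.0000, bond B=-57.5000.
  t=1,j=0: stock 96.4800 → up 101.3040 (V=44.0122), down 64.6416 (V=10.3827). Price 39.5873; hedge Δ=0.9173, bond B=-48.9113.
  t=1,j=1: stock 151.2000 → up 158.7600 (V=101.2600), down 101.3040 (V=44.0122). Price 93.7274; hedge Δ=0.9964, bond B=-56.9248.
  t=0,j=0: stock 144.0000 → up 151.2000 (V=93.7274), down 96.4800 (V=39.5873). Price 86.6037; hedge Δ=0.9894, bond B=-55.8704.
Check: Δ(0,0)·S0 + B(0,0) = 86.6037 = V0.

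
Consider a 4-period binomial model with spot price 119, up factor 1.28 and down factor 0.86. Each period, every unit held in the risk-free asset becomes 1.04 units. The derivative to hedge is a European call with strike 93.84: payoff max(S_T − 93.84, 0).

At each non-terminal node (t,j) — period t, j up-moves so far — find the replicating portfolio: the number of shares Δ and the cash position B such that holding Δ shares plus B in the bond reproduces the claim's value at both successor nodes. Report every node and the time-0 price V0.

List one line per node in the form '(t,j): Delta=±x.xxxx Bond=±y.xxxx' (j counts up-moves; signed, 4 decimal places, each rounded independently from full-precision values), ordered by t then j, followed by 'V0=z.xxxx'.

(0,0): Delta=0.9046 Bond=-66.2418
(1,0): Delta=0.7981 Bond=-57.9925
(1,1): Delta=1.0000 Bond=-83.4234
(2,0): Delta=0.5727 Bond=-40.4760
(2,1): Delta=1.0000 Bond=-86.7604
(2,2): Delta=1.0000 Bond=-86.7604
(3,0): Delta=0.0958 Bond=-5.9933
(3,1): Delta=1.0000 Bond=-90.2308
(3,2): Delta=1.0000 Bond=-90.2308
(3,3): Delta=1.0000 Bond=-90.2308
V0=41.4051

No-arbitrage ⇒ martingale measure with p* = (R−d)/(u−d) = 0.4286.
Terminal values V(4,·): V(4,0)=0.0000, V(4,1)=3.0440, V(4,2)=50.3595, V(4,3)=120.7825, V(4,4)=225.5982
  t=3,j=0: stock 75.6907 → up 96.8840 (V=3.0440), down 65.0940 (V=0.0000). Price 1.2544; hedge Δ=0.0958, bond B=-5.9933.
  t=3,j=1: stock 112.6559 → up 144.1995 (V=50.3595), down 96.8840 (V=3.0440). Price 22.4251; hedge Δ=1.0000, bond B=-90.2308.
  t=3,j=2: stock 167.6739 → up 214.6225 (V=120.7825), down 144.1995 (V=50.3595). Price 77.4431; hedge Δ=1.0000, bond B=-90.2308.
  t=3,j=3: stock 249.5611 → up 319.4382 (V=225.5982), down 214.6225 (V=120.7825). Price 159.3303; hedge Δ=1.0000, bond B=-90.2308.
  t=2,j=0: stock 88.0124 → up 112.6559 (V=22.4251), down 75.6907 (V=1.2544). Price 9.9304; hedge Δ=0.5727, bond B=-40.4760.
  t=2,j=1: stock 130.9952 → up 167.6739 (V=77.4431), down 112.6559 (V=22.4251). Price 44.2348; hedge Δ=1.0000, bond B=-86.7604.
  t=2,j=2: stock 194.9696 → up 249.5611 (V=159.3303), down 167.6739 (V=77.4431). Price 108.2092; hedge Δ=1.0000, bond B=-86.7604.
  t=1,j=0: stock 102.3400 → up 130.9952 (V=44.2348), down 88.0124 (V=9.9304). Price 23.6849; hedge Δ=0.7981, bond B=-57.9925.
  t=1,j=1: stock 152.3200 → up 194.9696 (V=108.2092), down 130.9952 (V=44.2348). Price 68.8966; hedge Δ=1.0000, bond B=-83.4234.
  t=0,j=0: stock 119.0000 → up 152.3200 (V=68.8966), down 102.3400 (V=23.6849). Price 41.4051; hedge Δ=0.9046, bond B=-66.2418.
Self-financing check: at every node Δ·S+B equals the discounted successor values.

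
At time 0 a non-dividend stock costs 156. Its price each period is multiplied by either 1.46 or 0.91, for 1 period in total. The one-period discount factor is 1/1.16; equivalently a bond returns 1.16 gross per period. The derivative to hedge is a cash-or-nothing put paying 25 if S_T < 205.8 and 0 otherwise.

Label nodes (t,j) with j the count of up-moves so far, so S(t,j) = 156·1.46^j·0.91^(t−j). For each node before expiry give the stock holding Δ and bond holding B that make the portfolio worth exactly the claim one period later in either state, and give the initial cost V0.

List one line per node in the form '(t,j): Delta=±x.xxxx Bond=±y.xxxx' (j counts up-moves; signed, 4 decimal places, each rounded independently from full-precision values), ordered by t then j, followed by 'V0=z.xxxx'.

The replicating-portfolio and risk-neutral prices coincide; use p* = (1.16−0.91)/(1.46−0.91) = 0.4545 for the latter.
Payoff layer (t=1): V(1,0)=25.0000, V(1,1)=0.0000
Node (0,0) S=156.0000: V=(p*·0.0000+(1−p*)·25.0000)/1.16=11.7555; Δ=(0.0000−25.0000)/(227.7600−141.9600)=-0.2914; B=V−Δ·S=57.2100
The time-0 hedge costs 11.7555, which is the no-arbitrage price.

(0,0): Delta=-0.2914 Bond=57.2100
V0=11.7555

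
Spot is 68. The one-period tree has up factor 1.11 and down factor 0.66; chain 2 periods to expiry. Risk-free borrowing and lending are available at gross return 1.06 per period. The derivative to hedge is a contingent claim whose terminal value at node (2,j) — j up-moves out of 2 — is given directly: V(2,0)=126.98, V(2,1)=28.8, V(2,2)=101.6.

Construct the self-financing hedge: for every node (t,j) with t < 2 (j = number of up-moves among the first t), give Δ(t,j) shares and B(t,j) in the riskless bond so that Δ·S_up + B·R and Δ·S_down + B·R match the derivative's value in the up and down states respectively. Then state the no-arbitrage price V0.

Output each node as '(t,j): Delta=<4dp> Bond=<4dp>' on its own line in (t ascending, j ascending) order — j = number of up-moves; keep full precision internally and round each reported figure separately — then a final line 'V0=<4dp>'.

The replicating-portfolio and risk-neutral prices coincide; use p* = (1.06−0.66)/(1.11−0.66) = 0.8889 for the latter.
Terminal values V(2,·): V(2,0)=126.9800, V(2,1)=28.8000, V(2,2)=101.6000
Node (1,0) S=44.8800: V=(p*·28.8000+(1−p*)·126.9800)/1.06=37.4612; Δ=(28.8000−126.9800)/(49.8168−29.6208)=-4.8614; B=V−Δ·S=255.6390
Node (1,1) S=75.4800: V=(p*·101.6000+(1−p*)·28.8000)/1.06=88.2180; Δ=(101.6000−28.8000)/(83.7828−49.8168)=2.1433; B=V−Δ·S=-73.5597
Node (0,0) S=68.0000: V=(p*·88.2180+(1−p*)·37.4612)/1.06=77.9041; Δ=(88.2180−37.4612)/(75.4800−44.8800)=1.6587; B=V−Δ·S=-34.8888
Check: Δ(0,0)·S0 + B(0,0) = 77.9041 = V0.

(0,0): Delta=1.6587 Bond=-34.8888
(1,0): Delta=-4.8614 Bond=255.6390
(1,1): Delta=2.1433 Bond=-73.5597
V0=77.9041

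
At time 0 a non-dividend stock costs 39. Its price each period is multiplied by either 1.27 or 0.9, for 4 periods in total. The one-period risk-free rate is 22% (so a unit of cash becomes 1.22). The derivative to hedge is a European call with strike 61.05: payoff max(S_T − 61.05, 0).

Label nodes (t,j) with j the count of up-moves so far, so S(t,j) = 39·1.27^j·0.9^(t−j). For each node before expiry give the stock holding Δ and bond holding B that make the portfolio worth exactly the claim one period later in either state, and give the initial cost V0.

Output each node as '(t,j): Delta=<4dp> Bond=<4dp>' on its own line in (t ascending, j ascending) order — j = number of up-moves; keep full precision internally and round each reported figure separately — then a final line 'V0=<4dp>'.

(0,0): Delta=0.8553 Bond=-21.4395
(1,0): Delta=0.4198 Bond=-10.8697
(1,1): Delta=0.9035 Bond=-28.5447
(2,0): Delta=0.0000 Bond=0.0000
(2,1): Delta=0.4663 Bond=-15.3331
(2,2): Delta=0.9519 Bond=-37.8701
(3,0): Delta=0.0000 Bond=0.0000
(3,1): Delta=0.0000 Bond=0.0000
(3,2): Delta=0.5179 Bond=-21.6292
(3,3): Delta=1.0000 Bond=-50.0410
V0=11.9171

No-arbitrage ⇒ martingale measure with p* = (R−d)/(u−d) = 0.8649.
Payoff layer (t=4): V(4,0)=0.0000, V(4,1)=0.0000, V(4,2)=0.0000, V(4,3)=10.8482, V(4,4)=40.4064
  t=3,j=0: stock 28.4310 → up 36.1074 (V=0.0000), down 25.5879 (V=0.0000). Price 0.0000; hedge Δ=0.0000, bond B=0.0000.
  t=3,j=1: stock 40.1193 → up 50.9515 (V=0.0000), down 36.1074 (V=0.0000). Price 0.0000; hedge Δ=0.0000, bond B=0.0000.
  t=3,j=2: stock 56.6128 → up 71.8982 (V=10.8482), down 50.9515 (V=0.0000). Price 7.6904; hedge Δ=0.5179, bond B=-21.6292.
  t=3,j=3: stock 79.8869 → up 101.4564 (V=40.4064), down 71.8982 (V=10.8482). Price 29.8460; hedge Δ=1.0000, bond B=-50.0410.
  t=2,j=0: stock 31.5900 → up 40.1193 (V=0.0000), down 28.4310 (V=0.0000). Price 0.0000; hedge Δ=0.0000, bond B=0.0000.
  t=2,j=1: stock 44.5770 → up 56.6128 (V=7.6904), down 40.1193 (V=0.0000). Price 5.4518; hedge Δ=0.4663, bond B=-15.3331.
  t=2,j=2: stock 62.9031 → up 79.8869 (V=29.8460), down 56.6128 (V=7.6904). Price 22.0098; hedge Δ=0.9519, bond B=-37.8701.
  t=1,j=0: stock 35.1000 → up 44.5770 (V=5.4518), down 31.5900 (V=0.0000). Price 3.8648; hedge Δ=0.4198, bond B=-10.8697.
  t=1,j=1: stock 49.5300 → up 62.9031 (V=22.0098), down 44.5770 (V=5.4518). Price 16.2067; hedge Δ=0.9035, bond B=-28.5447.
  t=0,j=0: stock 39.0000 → up 49.5300 (V=16.2067), down 35.1000 (V=3.8648). Price 11.9171; hedge Δ=0.8553, bond B=-21.4395.
The time-0 hedge costs 11.9171, which is the no-arbitrage price.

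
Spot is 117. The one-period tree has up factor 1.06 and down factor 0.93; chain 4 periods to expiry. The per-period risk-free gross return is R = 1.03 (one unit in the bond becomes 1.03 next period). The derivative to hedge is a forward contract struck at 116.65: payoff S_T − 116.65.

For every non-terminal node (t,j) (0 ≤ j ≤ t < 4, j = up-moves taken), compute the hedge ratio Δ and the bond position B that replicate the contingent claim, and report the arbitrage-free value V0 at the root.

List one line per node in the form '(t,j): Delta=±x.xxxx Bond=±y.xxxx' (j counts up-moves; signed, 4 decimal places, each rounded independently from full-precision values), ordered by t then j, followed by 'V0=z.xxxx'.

No-arbitrage ⇒ martingale measure with p* = (R−d)/(u−d) = 0.7692.
Terminal payoffs: V(4,0)=-29.1279, V(4,1)=-16.8936, V(4,2)=-2.9492, V(4,3)=12.9445, V(4,4)=31.0598
  t=3,j=0: stock 94.1098 → up 99.7564 (V=-16.8936), down 87.5221 (V=-29.1279). Price -19.1427; hedge Δ=1.0000, bond B=-113.2524.
  t=3,j=1: stock 107.2649 → up 113.7008 (V=-2.9492), down 99.7564 (V=-16.8936). Price -5.9875; hedge Δ=1.0000, bond B=-113.2524.
  t=3,j=2: stock 122.2589 → up 129.5945 (V=12.9445), down 113.7008 (V=-2.9492). Price 9.0065; hedge Δ=1.0000, bond B=-113.2524.
  t=3,j=3: stock 139.3489 → up 147.7098 (V=31.0598), down 129.5945 (V=12.9445). Price 26.0964; hedge Δ=1.0000, bond B=-113.2524.
  t=2,j=0: stock 101.1933 → up 107.2649 (V=-5.9875), down 94.1098 (V=-19.1427). Price -8.7605; hedge Δ=1.0000, bond B=-109.9538.
  t=2,j=1: stock 115.3386 → up 122.2589 (V=9.0065), down 107.2649 (V=-5.9875). Price 5.3848; hedge Δ=1.0000, bond B=-109.9538.
  t=2,j=2: stock 131.4612 → up 139.3489 (V=26.0964), down 122.2589 (V=9.0065). Price 21.5074; hedge Δ=1.0000, bond B=-109.9538.
  t=1,j=0: stock 108.8100 → up 115.3386 (V=5.3848), down 101.1933 (V=-8.7605). Price 2.0587; hedge Δ=1.0000, bond B=-106.7513.
  t=1,j=1: stock 124.0200 → up 131.4612 (V=21.5074), down 115.3386 (V=5.3848). Price 17.2687; hedge Δ=1.0000, bond B=-106.7513.
  t=0,j=0: stock 117.0000 → up 124.0200 (V=17.2687), down 108.8100 (V=2.0587). Price 13.3580; hedge Δ=1.0000, bond B=-103.6420.
Self-financing check: at every node Δ·S+B equals the discounted successor values.

(0,0): Delta=1.0000 Bond=-103.6420
(1,0): Delta=1.0000 Bond=-106.7513
(1,1): Delta=1.0000 Bond=-106.7513
(2,0): Delta=1.0000 Bond=-109.9538
(2,1): Delta=1.0000 Bond=-109.9538
(2,2): Delta=1.0000 Bond=-109.9538
(3,0): Delta=1.0000 Bond=-113.2524
(3,1): Delta=1.0000 Bond=-113.2524
(3,2): Delta=1.0000 Bond=-113.2524
(3,3): Delta=1.0000 Bond=-113.2524
V0=13.3580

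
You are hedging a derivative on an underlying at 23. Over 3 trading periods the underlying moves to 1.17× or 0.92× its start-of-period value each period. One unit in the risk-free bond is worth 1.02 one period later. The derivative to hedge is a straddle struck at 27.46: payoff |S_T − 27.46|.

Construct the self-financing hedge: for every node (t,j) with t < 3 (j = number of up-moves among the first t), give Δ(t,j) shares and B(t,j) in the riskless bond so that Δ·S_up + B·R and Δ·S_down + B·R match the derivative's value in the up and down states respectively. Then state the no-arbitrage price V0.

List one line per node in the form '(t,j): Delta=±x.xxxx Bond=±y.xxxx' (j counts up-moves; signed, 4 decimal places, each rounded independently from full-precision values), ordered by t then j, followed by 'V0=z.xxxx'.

(0,0): Delta=-0.3373 Bond=12.5825
(1,0): Delta=-0.7767 Bond=22.1324
(1,1): Delta=0.1810 Bond=-1.1132
(2,0): Delta=-1.0000 Bond=26.9216
(2,1): Delta=-0.5134 Bond=16.0553
(2,2): Delta=1.0000 Bond=-26.9216
V0=4.8246

Since d<R<u, set p* = (R−d)/(u−d) = 0.4000; price each node as the discounted p*-expectation of its children.
Terminal payoffs: V(3,0)=9.5502, V(3,1)=4.6834, V(3,2)=1.5059, V(3,3)=9.3771
Node (2,0) S=19.4672: V=(p*·4.6834+(1−p*)·9.5502)/1.02=7.4544; Δ=(4.6834−9.5502)/(22.7766−17.9098)=-1.0000; B=V−Δ·S=26.9216
Node (2,1) S=24.7572: V=(p*·1.5059+(1−p*)·4.6834)/1.02=3.3455; Δ=(1.5059−4.6834)/(28.9659−22.7766)=-0.5134; B=V−Δ·S=16.0553
Node (2,2) S=31.4847: V=(p*·9.3771+(1−p*)·1.5059)/1.02=4.5631; Δ=(9.3771−1.5059)/(36.8371−28.9659)=1.0000; B=V−Δ·S=-26.9216
Node (1,0) S=21.1600: V=(p*·3.3455+(1−p*)·7.4544)/1.02=5.6969; Δ=(3.3455−7.4544)/(24.7572−19.4672)=-0.7767; B=V−Δ·S=22.1324
Node (1,1) S=26.9100: V=(p*·4.5631+(1−p*)·3.3455)/1.02=3.7574; Δ=(4.5631−3.3455)/(31.4847−24.7572)=0.1810; B=V−Δ·S=-1.1132
Node (0,0) S=23.0000: V=(p*·3.7574+(1−p*)·5.6969)/1.02=4.8246; Δ=(3.7574−5.6969)/(26.9100−21.1600)=-0.3373; B=V−Δ·S=12.5825
Check: Δ(0,0)·S0 + B(0,0) = 4.8246 = V0.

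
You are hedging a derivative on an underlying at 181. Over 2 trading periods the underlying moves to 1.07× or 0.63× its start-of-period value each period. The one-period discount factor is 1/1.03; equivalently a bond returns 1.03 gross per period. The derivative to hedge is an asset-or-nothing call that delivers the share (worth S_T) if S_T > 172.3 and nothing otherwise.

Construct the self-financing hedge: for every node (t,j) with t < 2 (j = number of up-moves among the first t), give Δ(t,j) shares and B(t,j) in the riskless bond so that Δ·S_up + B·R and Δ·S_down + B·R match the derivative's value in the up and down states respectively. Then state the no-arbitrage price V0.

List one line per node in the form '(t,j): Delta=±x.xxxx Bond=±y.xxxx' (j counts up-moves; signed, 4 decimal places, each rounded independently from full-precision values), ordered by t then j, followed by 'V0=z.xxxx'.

Since d<R<u, set p* = (R−d)/(u−d) = 0.9091; price each node as the discounted p*-expectation of its children.
Payoff layer (t=2): V(2,0)=0.0000, V(2,1)=0.0000, V(2,2)=207.2269
(1,0): S=114.0300. Δ = (V_up−V_dn)/(S_up−S_dn) = (0.0000−0.0000)/(122.0121−71.8389) = 0.0000. V = [p*·0.0000 + (1−p*)·0.0000]/1.03 = 0.0000. B = V − Δ·S = 0.0000.
(1,1): S=193.6700. Δ = (V_up−V_dn)/(S_up−S_dn) = (207.2269−0.0000)/(207.2269−122.0121) = 2.4318. V = [p*·207.2269 + (1−p*)·0.0000]/1.03 = 182.9011. B = V − Δ·S = -288.0692.
(0,0): S=181.0000. Δ = (V_up−V_dn)/(S_up−S_dn) = (182.9011−0.0000)/(193.6700−114.0300) = 2.2966. V = [p*·182.9011 + (1−p*)·0.0000]/1.03 = 161.4308. B = V − Δ·S = -254.2535.
Self-financing check: at every node Δ·S+B equals the discounted successor values.

(0,0): Delta=2.2966 Bond=-254.2535
(1,0): Delta=0.0000 Bond=0.0000
(1,1): Delta=2.4318 Bond=-288.0692
V0=161.4308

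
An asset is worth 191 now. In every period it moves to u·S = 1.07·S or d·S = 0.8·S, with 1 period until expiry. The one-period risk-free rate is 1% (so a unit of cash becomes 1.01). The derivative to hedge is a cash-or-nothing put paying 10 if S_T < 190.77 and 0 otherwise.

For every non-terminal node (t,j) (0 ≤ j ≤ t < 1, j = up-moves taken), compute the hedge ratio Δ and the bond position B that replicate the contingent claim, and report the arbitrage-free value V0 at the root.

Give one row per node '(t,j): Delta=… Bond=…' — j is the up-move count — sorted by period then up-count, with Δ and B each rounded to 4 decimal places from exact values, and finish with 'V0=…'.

Under the risk-neutral measure, an up-move has probability p* = (R−d)/(u−d) = 0.7778 and values discount at R = 1.01.
At expiry t=1: V(1,0)=10.0000, V(1,1)=0.0000
  t=0,j=0: stock 191.0000 → up 204.3700 (V=0.0000), down 152.8000 (V=10.0000). Price 2.2002; hedge Δ=-0.1939, bond B=39.2373.
Each (Δ,B) replicates both successor values, so the strategy is self-financing and V0 is arbitrage-free.

(0,0): Delta=-0.1939 Bond=39.2373
V0=2.2002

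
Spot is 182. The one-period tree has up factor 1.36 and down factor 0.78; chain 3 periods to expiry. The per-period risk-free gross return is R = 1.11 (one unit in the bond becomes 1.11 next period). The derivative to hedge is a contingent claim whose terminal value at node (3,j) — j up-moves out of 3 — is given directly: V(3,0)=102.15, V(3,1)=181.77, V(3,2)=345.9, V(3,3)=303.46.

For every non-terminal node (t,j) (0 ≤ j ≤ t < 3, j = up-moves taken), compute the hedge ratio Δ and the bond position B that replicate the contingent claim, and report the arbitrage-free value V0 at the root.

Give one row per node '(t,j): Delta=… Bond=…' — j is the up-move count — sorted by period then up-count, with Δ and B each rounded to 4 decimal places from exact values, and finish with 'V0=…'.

Since d<R<u, set p* = (R−d)/(u−d) = 0.5690; price each node as the discounted p*-expectation of its children.
Terminal values V(3,·): V(3,0)=102.1500, V(3,1)=181.7700, V(3,2)=345.9000, V(3,3)=303.4600
  t=2,j=0: stock 110.7288 → up 150.5912 (V=181.7700), down 86.3685 (V=102.1500). Price 132.8388; hedge Δ=1.2397, bond B=-4.4371.
  t=2,j=1: stock 193.0656 → up 262.5692 (V=345.9000), down 150.5912 (V=181.7700). Price 247.8868; hedge Δ=1.4657, bond B=-35.0960.
  t=2,j=2: stock 336.6272 → up 457.8130 (V=303.4600), down 262.5692 (V=345.9000). Price 289.8677; hedge Δ=-0.2174, bond B=363.0401.
  t=1,j=0: stock 141.9600 → up 193.0656 (V=247.8868), down 110.7288 (V=132.8388). Price 178.6460; hedge Δ=1.3973, bond B=-19.7126.
  t=1,j=1: stock 247.5200 → up 336.6272 (V=289.8677), down 193.0656 (V=247.8868). Price 244.8400; hedge Δ=0.2924, bond B=172.4592.
  t=0,j=0: stock 182.0000 → up 247.5200 (V=244.8400), down 141.9600 (V=178.6460). Price 194.8722; hedge Δ=0.6271, bond B=80.7446.
Each (Δ,B) replicates both successor values, so the strategy is self-financing and V0 is arbitrage-free.

(0,0): Delta=0.6271 Bond=80.7446
(1,0): Delta=1.3973 Bond=-19.7126
(1,1): Delta=0.2924 Bond=172.4592
(2,0): Delta=1.2397 Bond=-4.4371
(2,1): Delta=1.4657 Bond=-35.0960
(2,2): Delta=-0.2174 Bond=363.0401
V0=194.8722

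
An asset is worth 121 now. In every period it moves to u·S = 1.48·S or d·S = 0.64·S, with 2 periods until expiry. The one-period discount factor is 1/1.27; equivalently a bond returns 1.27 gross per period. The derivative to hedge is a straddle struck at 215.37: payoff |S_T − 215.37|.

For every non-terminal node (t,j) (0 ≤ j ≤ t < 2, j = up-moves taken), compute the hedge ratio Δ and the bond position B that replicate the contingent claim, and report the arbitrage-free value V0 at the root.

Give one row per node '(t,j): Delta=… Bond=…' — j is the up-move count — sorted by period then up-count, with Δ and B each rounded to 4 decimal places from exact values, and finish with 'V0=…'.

(0,0): Delta=-0.4228 Bond=98.3360
(1,0): Delta=-1.0000 Bond=169.5827
(1,1): Delta=-0.3396 Bond=109.9880
V0=47.1734

The replicating-portfolio and risk-neutral prices coincide; use p* = (1.27−0.64)/(1.48−0.64) = 0.7500 for the latter.
Payoff layer (t=2): V(2,0)=165.8084, V(2,1)=100.7588, V(2,2)=49.6684
(1,0): S=77.4400. Δ = (V_up−V_dn)/(S_up−S_dn) = (100.7588−165.8084)/(114.6112−49.5616) = -1.0000. V = [p*·100.7588 + (1−p*)·165.8084]/1.27 = 92.1427. B = V − Δ·S = 169.5827.
(1,1): S=179.0800. Δ = (V_up−V_dn)/(S_up−S_dn) = (49.6684−100.7588)/(265.0384−114.6112) = -0.3396. V = [p*·49.6684 + (1−p*)·100.7588]/1.27 = 49.1661. B = V − Δ·S = 109.9880.
(0,0): S=121.0000. Δ = (V_up−V_dn)/(S_up−S_dn) = (49.1661−92.1427)/(179.0800−77.4400) = -0.4228. V = [p*·49.1661 + (1−p*)·92.1427]/1.27 = 47.1734. B = V − Δ·S = 98.3360.
Self-financing check: at every node Δ·S+B equals the discounted successor values.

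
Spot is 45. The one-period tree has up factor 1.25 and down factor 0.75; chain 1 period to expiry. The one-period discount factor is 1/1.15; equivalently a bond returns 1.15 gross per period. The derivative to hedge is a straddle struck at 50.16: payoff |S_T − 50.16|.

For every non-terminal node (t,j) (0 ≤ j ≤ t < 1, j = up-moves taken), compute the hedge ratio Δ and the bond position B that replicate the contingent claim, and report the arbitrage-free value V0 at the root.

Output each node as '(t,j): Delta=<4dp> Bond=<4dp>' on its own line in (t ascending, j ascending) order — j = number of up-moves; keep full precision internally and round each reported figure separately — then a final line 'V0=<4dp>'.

Under the risk-neutral measure, an up-move has probability p* = (R−d)/(u−d) = 0.8000 and values discount at R = 1.15.
At expiry t=1: V(1,0)=16.4100, V(1,1)=6.0900
  t=0,j=0: stock 45.0000 → up 56.2500 (V=6.0900), down 33.7500 (V=16.4100). Price 7.0904; hedge Δ=-0.4587, bond B=27.7304.
Each (Δ,B) replicates both successor values, so the strategy is self-financing and V0 is arbitrage-free.

(0,0): Delta=-0.4587 Bond=27.7304
V0=7.0904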